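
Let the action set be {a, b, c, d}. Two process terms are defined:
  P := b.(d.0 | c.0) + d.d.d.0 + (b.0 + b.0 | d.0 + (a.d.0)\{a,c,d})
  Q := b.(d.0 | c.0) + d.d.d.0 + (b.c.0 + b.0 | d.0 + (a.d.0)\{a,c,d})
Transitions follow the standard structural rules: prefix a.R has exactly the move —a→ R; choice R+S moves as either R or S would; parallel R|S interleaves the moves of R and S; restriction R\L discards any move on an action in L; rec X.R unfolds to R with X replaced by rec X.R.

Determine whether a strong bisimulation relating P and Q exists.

Reachable graph of P (10 states):
  m0 = b.(d.0 | c.0) + d.d.d.0 + (b.0 + b.0 | d.0 + (a.d.0)\{a,c,d}) | =b=> m1, =b=> m2, =b=> m3, =d=> m4, =d=> m5
  m1 = 0 | ·
  m2 = 0 | d.0 | =d=> m6
  m3 = d.0 | c.0 | =c=> m7, =d=> m8
  m4 = b.0 | 0 | =b=> m6
  m5 = d.d.0 | =d=> m9
  m6 = 0 | 0 | ·
  m7 = d.0 | 0 | =d=> m6
  m8 = 0 | c.0 | =c=> m6
  m9 = d.0 | =d=> m1
Reachable graph of Q (11 states):
  n0 = b.(d.0 | c.0) + d.d.d.0 + (b.c.0 + b.0 | d.0 + (a.d.0)\{a,c,d}) | =b=> n1, =b=> n2, =b=> n3, =d=> n4, =d=> n5
  n1 = 0 | d.0 | =d=> n6
  n2 = c.0 | =c=> n7
  n3 = d.0 | c.0 | =c=> n8, =d=> n9
  n4 = b.0 | 0 | =b=> n6
  n5 = d.d.0 | =d=> n10
  n6 = 0 | 0 | ·
  n7 = 0 | ·
  n8 = d.0 | 0 | =d=> n6
  n9 = 0 | c.0 | =c=> n6
  n10 = d.0 | =d=> n7
Coarsest stable partition (strong bisimilarity classes):
  B0 = {m0}
  B1 = {m4, n4}
  B2 = {m1, m6, n6, n7}
  B3 = {m3, n3}
  B4 = {m2, m7, m9, n1, n10, n8}
  B5 = {m8, n2, n9}
  B6 = {m5, n5}
  B7 = {n0}
m0 ∈ B0, n0 ∈ B7 → different blocks

not bisimilar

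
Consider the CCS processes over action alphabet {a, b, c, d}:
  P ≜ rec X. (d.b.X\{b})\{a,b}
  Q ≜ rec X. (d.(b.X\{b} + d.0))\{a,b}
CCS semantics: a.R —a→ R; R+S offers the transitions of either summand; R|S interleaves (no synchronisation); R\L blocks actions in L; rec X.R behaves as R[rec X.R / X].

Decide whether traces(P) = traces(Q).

traces(P) ≠ traces(Q) — witness ⟨dd⟩

Reachable graph of P (2 states):
  u0 = rec X. (d.b.X\{b})\{a,b} | ··d··> u1
  u1 = (b.(rec X. (d.b.X\{b})\{a,b})\{b})\{a,b} | ·
Reachable graph of Q (3 states):
  v0 = rec X. (d.(b.X\{b} + d.0))\{a,b} | ··d··> v1
  v1 = (b.(rec X. (d.(b.X\{b} + d.0))\{a,b})\{b} + d.0)\{a,b} | ··d··> v2
  v2 = 0\{a,b} | ·
Trace ⟨dd⟩ through Q, begin at {v0}:
  step 1 (d): {v1}
  step 2 (d): {v2}
  — Q admits the full trace.
Trace ⟨dd⟩ through P, begin at {u0}:
  step 1 (d): {u1}
  step 2 (d): ∅ (P stuck)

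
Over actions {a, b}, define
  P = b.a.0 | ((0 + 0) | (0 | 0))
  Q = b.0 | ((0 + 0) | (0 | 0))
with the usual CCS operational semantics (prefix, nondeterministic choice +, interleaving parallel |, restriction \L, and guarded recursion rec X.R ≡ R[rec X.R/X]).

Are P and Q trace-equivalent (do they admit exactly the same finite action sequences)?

P's transition system — 3 states:
  s0 = b.a.0 | ((0 + 0) | (0 | 0)) → --b--▸ s1
  s1 = a.0 | ((0 + 0) | (0 | 0)) → --a--▸ s2
  s2 = 0 | ((0 + 0) | (0 | 0)) → stopped
Q's transition system — 2 states:
  t0 = b.0 | ((0 + 0) | (0 | 0)) → --b--▸ t1
  t1 = 0 | ((0 + 0) | (0 | 0)) → stopped
Executing ba from P (initial set {s0}):
  step 1 (b): {s1}
  step 2 (a): {s2}
  ✓ P
Executing ba from Q (initial set {t0}):
  step 1 (b): {t1}
  step 2 (a): ∅  — Q cannot continue

traces(P) ≠ traces(Q) — witness ⟨ba⟩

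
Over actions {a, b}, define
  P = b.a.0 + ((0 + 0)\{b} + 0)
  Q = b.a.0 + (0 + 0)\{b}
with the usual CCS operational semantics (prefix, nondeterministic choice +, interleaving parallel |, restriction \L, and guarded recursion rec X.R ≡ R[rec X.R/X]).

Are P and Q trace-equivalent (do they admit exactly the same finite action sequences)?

Reachable graph of P (3 states):
  u0 = b.a.0 + ((0 + 0)\{b} + 0) has moves —b→ u1
  u1 = a.0 has moves —a→ u2
  u2 = 0 has moves ∅
Reachable graph of Q (3 states):
  v0 = b.a.0 + (0 + 0)\{b} has moves —b→ v1
  v1 = a.0 has moves —a→ v2
  v2 = 0 has moves ∅
Partition-refinement fixed point:
  B0 = {u0, v0}
  B1 = {u1, v1}
  B2 = {u2, v2}
u0 ∈ B0, v0 ∈ B0 → same block
Bisimilar ⇒ trace-equivalent.

YES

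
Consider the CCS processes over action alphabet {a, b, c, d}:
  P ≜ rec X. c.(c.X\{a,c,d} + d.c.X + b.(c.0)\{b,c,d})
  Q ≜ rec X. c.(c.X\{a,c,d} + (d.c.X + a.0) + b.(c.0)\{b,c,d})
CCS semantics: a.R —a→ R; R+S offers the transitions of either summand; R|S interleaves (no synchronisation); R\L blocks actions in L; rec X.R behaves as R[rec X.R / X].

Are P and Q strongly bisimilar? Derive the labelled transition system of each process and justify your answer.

P ≁ Q

Reachable graph of P (5 states):
  m0 = rec X. c.(c.X\{a,c,d} + d.c.X + b.(c.0)\{b,c,d}) :: ··c··> m1
  m1 = c.(rec X. c.(c.X\{a,c,d} + d.c.X + b.(c.0)\{b,c,d}))\{a,c,d} + d.c.(rec X. c.(c.X\{a,c,d} + d.c.X + b.(c.0)\{b,c,d})) + b.(c.0)\{b,c,d} :: ··b··> m2, ··c··> m3, ··d··> m4
  m2 = (c.0)\{b,c,d} :: deadlocked
  m3 = (rec X. c.(c.X\{a,c,d} + d.c.X + b.(c.0)\{b,c,d}))\{a,c,d} :: deadlocked
  m4 = c.(rec X. c.(c.X\{a,c,d} + d.c.X + b.(c.0)\{b,c,d})) :: ··c··> m0
Reachable graph of Q (6 states):
  n0 = rec X. c.(c.X\{a,c,d} + (d.c.X + a.0) + b.(c.0)\{b,c,d}) :: ··c··> n1
  n1 = c.(rec X. c.(c.X\{a,c,d} + (d.c.X + a.0) + b.(c.0)\{b,c,d}))\{a,c,d} + (d.c.(rec X. c.(c.X\{a,c,d} + (d.c.X + a.0) + b.(c.0)\{b,c,d})) + a.0) + b.(c.0)\{b,c,d} :: ··a··> n2, ··b··> n3, ··c··> n4, ··d··> n5
  n2 = 0 :: deadlocked
  n3 = (c.0)\{b,c,d} :: deadlocked
  n4 = (rec X. c.(c.X\{a,c,d} + (d.c.X + a.0) + b.(c.0)\{b,c,d}))\{a,c,d} :: deadlocked
  n5 = c.(rec X. c.(c.X\{a,c,d} + (d.c.X + a.0) + b.(c.0)\{b,c,d})) :: ··c··> n0
Partition-refinement fixed point:
  B0 = {m0}
  B1 = {m1}
  B2 = {m2, m3, n2, n3, n4}
  B3 = {m4}
  B4 = {n0}
  B5 = {n1}
  B6 = {n5}
m0 ∈ B0, n0 ∈ B4 → different blocks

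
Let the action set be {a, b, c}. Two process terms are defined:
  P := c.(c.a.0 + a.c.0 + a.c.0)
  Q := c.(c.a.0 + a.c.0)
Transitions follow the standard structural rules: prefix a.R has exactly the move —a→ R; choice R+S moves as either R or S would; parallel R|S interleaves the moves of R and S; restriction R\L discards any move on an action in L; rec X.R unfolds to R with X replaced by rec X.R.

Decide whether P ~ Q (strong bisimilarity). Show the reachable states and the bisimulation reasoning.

Reachable graph of P (5 states):
  m0 = c.(c.a.0 + a.c.0 + a.c.0) | -c-> m1
  m1 = c.a.0 + a.c.0 + a.c.0 | -a-> m2, -c-> m3
  m2 = c.0 | -c-> m4
  m3 = a.0 | -a-> m4
  m4 = 0 | ·
Reachable graph of Q (5 states):
  n0 = c.(c.a.0 + a.c.0) | -c-> n1
  n1 = c.a.0 + a.c.0 | -a-> n2, -c-> n3
  n2 = c.0 | -c-> n4
  n3 = a.0 | -a-> n4
  n4 = 0 | ·
Coarsest stable partition (strong bisimilarity classes):
  B0 = {m0, n0}
  B1 = {m1, n1}
  B2 = {m3, n3}
  B3 = {m4, n4}
  B4 = {m2, n2}
m0 ∈ B0, n0 ∈ B0 → same block

bisimilar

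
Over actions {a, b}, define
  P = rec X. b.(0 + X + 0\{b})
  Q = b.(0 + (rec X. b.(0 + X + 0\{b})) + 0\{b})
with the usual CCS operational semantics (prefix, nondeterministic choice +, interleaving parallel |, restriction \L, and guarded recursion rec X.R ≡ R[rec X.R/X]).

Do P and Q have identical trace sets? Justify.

trace-equivalent

LTS(P): 2 reachable states
  s0 = rec X. b.(0 + X + 0\{b}) | ··b··> s1
  s1 = 0 + (rec X. b.(0 + X + 0\{b})) + 0\{b} | ··b··> s1
LTS(Q): 2 reachable states
  t0 = b.(0 + (rec X. b.(0 + X + 0\{b})) + 0\{b}) | ··b··> t1
  t1 = 0 + (rec X. b.(0 + X + 0\{b})) + 0\{b} | ··b··> t1
Bisimilarity quotient blocks:
  B0 = {s0, s1, t0, t1}
s0 ∈ B0, t0 ∈ B0 → same block
Bisimilar ⇒ trace-equivalent.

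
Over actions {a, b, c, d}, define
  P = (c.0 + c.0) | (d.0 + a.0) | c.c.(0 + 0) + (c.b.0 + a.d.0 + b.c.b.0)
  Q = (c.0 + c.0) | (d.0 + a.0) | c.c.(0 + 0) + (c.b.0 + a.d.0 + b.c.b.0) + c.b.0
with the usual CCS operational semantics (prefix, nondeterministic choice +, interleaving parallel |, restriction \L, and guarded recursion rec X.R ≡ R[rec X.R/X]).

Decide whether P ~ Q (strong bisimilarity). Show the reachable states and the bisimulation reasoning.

YES

P's transition system — 16 states:
  s0 = (c.0 + c.0) | (d.0 + a.0) | c.c.(0 + 0) + (c.b.0 + a.d.0 + b.c.b.0) has moves —a→ s1, —a→ s2, —b→ s3, —c→ s4, —c→ s5, —c→ s6, —d→ s1
  s1 = (c.0 + c.0) | 0 | c.c.(0 + 0) has moves —c→ s7, —c→ s8
  s2 = d.0 has moves —d→ s9
  s3 = c.b.0 has moves —c→ s6
  s4 = (c.0 + c.0) | (d.0 + a.0) | c.(0 + 0) has moves —a→ s7, —c→ s10, —c→ s11, —d→ s7
  s5 = 0 | (d.0 + a.0) | c.c.(0 + 0) has moves —a→ s8, —c→ s11, —d→ s8
  s6 = b.0 has moves —b→ s9
  s7 = (c.0 + c.0) | 0 | c.(0 + 0) has moves —c→ s12, —c→ s13
  s8 = 0 | 0 | c.c.(0 + 0) has moves —c→ s13
  s9 = 0 has moves ∅
  s10 = (c.0 + c.0) | (d.0 + a.0) | (0 + 0) has moves —a→ s12, —c→ s14, —d→ s12
  s11 = 0 | (d.0 + a.0) | c.(0 + 0) has moves —a→ s13, —c→ s14, —d→ s13
  s12 = (c.0 + c.0) | 0 | (0 + 0) has moves —c→ s15
  s13 = 0 | 0 | c.(0 + 0) has moves —c→ s15
  s14 = 0 | (d.0 + a.0) | (0 + 0) has moves —a→ s15, —d→ s15
  s15 = 0 | 0 | (0 + 0) has moves ∅
Q's transition system — 16 states:
  t0 = (c.0 + c.0) | (d.0 + a.0) | c.c.(0 + 0) + (c.b.0 + a.d.0 + b.c.b.0) + c.b.0 has moves —a→ t1, —a→ t2, —b→ t3, —c→ t4, —c→ t5, —c→ t6, —d→ t1
  t1 = (c.0 + c.0) | 0 | c.c.(0 + 0) has moves —c→ t7, —c→ t8
  t2 = d.0 has moves —d→ t9
  t3 = c.b.0 has moves —c→ t6
  t4 = (c.0 + c.0) | (d.0 + a.0) | c.(0 + 0) has moves —a→ t7, —c→ t10, —c→ t11, —d→ t7
  t5 = 0 | (d.0 + a.0) | c.c.(0 + 0) has moves —a→ t8, —c→ t11, —d→ t8
  t6 = b.0 has moves —b→ t9
  t7 = (c.0 + c.0) | 0 | c.(0 + 0) has moves —c→ t12, —c→ t13
  t8 = 0 | 0 | c.c.(0 + 0) has moves —c→ t13
  t9 = 0 has moves ∅
  t10 = (c.0 + c.0) | (d.0 + a.0) | (0 + 0) has moves —a→ t12, —c→ t14, —d→ t12
  t11 = 0 | (d.0 + a.0) | c.(0 + 0) has moves —a→ t13, —c→ t14, —d→ t13
  t12 = (c.0 + c.0) | 0 | (0 + 0) has moves —c→ t15
  t13 = 0 | 0 | c.(0 + 0) has moves —c→ t15
  t14 = 0 | (d.0 + a.0) | (0 + 0) has moves —a→ t15, —d→ t15
  t15 = 0 | 0 | (0 + 0) has moves ∅
Bisimilarity quotient blocks:
  B0 = {s0, t0}
  B1 = {s4, s5, t4, t5}
  B2 = {s7, s8, t7, t8}
  B3 = {s12, s13, t12, t13}
  B4 = {s15, s9, t15, t9}
  B5 = {s10, s11, t10, t11}
  B6 = {s14, t14}
  B7 = {s1, t1}
  B8 = {s2, t2}
  B9 = {s3, t3}
  B10 = {s6, t6}
s0 ∈ B0, t0 ∈ B0 → same block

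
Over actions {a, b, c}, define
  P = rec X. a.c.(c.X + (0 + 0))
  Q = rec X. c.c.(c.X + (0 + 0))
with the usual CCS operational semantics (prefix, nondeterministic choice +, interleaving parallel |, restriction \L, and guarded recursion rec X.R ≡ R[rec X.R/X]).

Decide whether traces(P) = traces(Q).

NO — witness ⟨a⟩

P's transition system — 3 states:
  s0 = rec X. a.c.(c.X + (0 + 0)) ⊢ --a--▸ s1
  s1 = c.(c.(rec X. a.c.(c.X + (0 + 0))) + (0 + 0)) ⊢ --c--▸ s2
  s2 = c.(rec X. a.c.(c.X + (0 + 0))) + (0 + 0) ⊢ --c--▸ s0
Q's transition system — 3 states:
  t0 = rec X. c.c.(c.X + (0 + 0)) ⊢ --c--▸ t1
  t1 = c.(c.(rec X. c.c.(c.X + (0 + 0))) + (0 + 0)) ⊢ --c--▸ t2
  t2 = c.(rec X. c.c.(c.X + (0 + 0))) + (0 + 0) ⊢ --c--▸ t0
Run σ = ⟨a⟩ on P: start {s0}
  [1] a ⇒ {s1}
  ✓ P
Run σ = ⟨a⟩ on Q: start {t0}
  [1] a ⇒ ∅ (Q stuck)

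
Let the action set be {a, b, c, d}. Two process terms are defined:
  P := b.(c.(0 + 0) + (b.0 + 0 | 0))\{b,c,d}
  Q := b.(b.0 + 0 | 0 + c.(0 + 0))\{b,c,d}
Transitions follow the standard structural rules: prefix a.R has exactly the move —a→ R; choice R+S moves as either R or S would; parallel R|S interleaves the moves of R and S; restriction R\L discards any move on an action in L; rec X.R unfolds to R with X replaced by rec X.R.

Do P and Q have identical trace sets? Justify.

Reachable graph of P (2 states):
  m0 = b.(c.(0 + 0) + (b.0 + 0 | 0))\{b,c,d} | --b--▸ m1
  m1 = (c.(0 + 0) + (b.0 + 0 | 0))\{b,c,d} | deadlocked
Reachable graph of Q (2 states):
  n0 = b.(b.0 + 0 | 0 + c.(0 + 0))\{b,c,d} | --b--▸ n1
  n1 = (b.0 + 0 | 0 + c.(0 + 0))\{b,c,d} | deadlocked
Bisimilarity quotient blocks:
  B0 = {m0, n0}
  B1 = {m1, n1}
m0 ∈ B0, n0 ∈ B0 → same block
Bisimilar ⇒ trace-equivalent.

YES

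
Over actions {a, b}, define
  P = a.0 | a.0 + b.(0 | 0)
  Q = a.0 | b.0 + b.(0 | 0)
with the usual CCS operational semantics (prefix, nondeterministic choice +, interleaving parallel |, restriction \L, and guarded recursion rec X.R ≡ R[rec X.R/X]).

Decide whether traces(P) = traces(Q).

traces(P) ≠ traces(Q) — witness ⟨aa⟩

P's transition system — 4 states:
  m0 = a.0 | a.0 + b.(0 | 0) | —a→ m1, —a→ m2, —b→ m3
  m1 = 0 | a.0 | —a→ m3
  m2 = a.0 | 0 | —a→ m3
  m3 = 0 | 0 | deadlocked
Q's transition system — 4 states:
  n0 = a.0 | b.0 + b.(0 | 0) | —a→ n1, —b→ n2, —b→ n3
  n1 = 0 | b.0 | —b→ n2
  n2 = 0 | 0 | deadlocked
  n3 = a.0 | 0 | —a→ n2
Run σ = ⟨aa⟩ on P: start {m0}
  step 1 (a): {m1, m2}
  step 2 (a): {m3}
  ✓ P
Run σ = ⟨aa⟩ on Q: start {n0}
  step 1 (a): {n1}
  step 2 (a): no successor for Q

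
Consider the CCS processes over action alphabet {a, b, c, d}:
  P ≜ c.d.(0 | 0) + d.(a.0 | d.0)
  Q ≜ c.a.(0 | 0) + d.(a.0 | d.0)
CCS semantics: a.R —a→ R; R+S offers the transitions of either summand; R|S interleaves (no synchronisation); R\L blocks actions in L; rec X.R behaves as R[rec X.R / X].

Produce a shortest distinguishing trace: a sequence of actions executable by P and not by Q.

cd

Reachable graph of P (6 states):
  u0 = c.d.(0 | 0) + d.(a.0 | d.0) :: —c→ u1, —d→ u2
  u1 = d.(0 | 0) :: —d→ u3
  u2 = a.0 | d.0 :: —a→ u4, —d→ u5
  u3 = 0 | 0 :: stopped
  u4 = 0 | d.0 :: —d→ u3
  u5 = a.0 | 0 :: —a→ u3
Reachable graph of Q (6 states):
  v0 = c.a.(0 | 0) + d.(a.0 | d.0) :: —c→ v1, —d→ v2
  v1 = a.(0 | 0) :: —a→ v3
  v2 = a.0 | d.0 :: —a→ v4, —d→ v5
  v3 = 0 | 0 :: stopped
  v4 = 0 | d.0 :: —d→ v3
  v5 = a.0 | 0 :: —a→ v3
Executing cd from P (initial set {u0}):
  step 1 (c): {u1}
  step 2 (d): {u3}
  P completes σ.
Executing cd from Q (initial set {v0}):
  step 1 (c): {v1}
  step 2 (d): ∅  — Q cannot continue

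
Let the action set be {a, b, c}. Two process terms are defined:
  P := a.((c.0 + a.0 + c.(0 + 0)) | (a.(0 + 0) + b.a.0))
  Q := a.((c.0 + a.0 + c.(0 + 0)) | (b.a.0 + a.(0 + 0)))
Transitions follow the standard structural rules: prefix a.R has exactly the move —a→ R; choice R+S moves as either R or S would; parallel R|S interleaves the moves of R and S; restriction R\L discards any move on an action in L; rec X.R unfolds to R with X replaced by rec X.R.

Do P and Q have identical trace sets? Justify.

YES

P's transition system — 13 states:
  s0 = a.((c.0 + a.0 + c.(0 + 0)) | (a.(0 + 0) + b.a.0)) → ··a··> s1
  s1 = (c.0 + a.0 + c.(0 + 0)) | (a.(0 + 0) + b.a.0) → ··a··> s2, ··a··> s3, ··b··> s4, ··c··> s3, ··c··> s5
  s2 = (c.0 + a.0 + c.(0 + 0)) | (0 + 0) → ··a··> s6, ··c··> s6, ··c··> s7
  s3 = 0 | (a.(0 + 0) + b.a.0) → ··a··> s6, ··b··> s8
  s4 = (c.0 + a.0 + c.(0 + 0)) | a.0 → ··a··> s8, ··a··> s9, ··c··> s10, ··c··> s8
  s5 = (0 + 0) | (a.(0 + 0) + b.a.0) → ··a··> s7, ··b··> s10
  s6 = 0 | (0 + 0) → (no moves)
  s7 = (0 + 0) | (0 + 0) → (no moves)
  s8 = 0 | a.0 → ··a··> s11
  s9 = (c.0 + a.0 + c.(0 + 0)) | 0 → ··a··> s11, ··c··> s11, ··c··> s12
  s10 = (0 + 0) | a.0 → ··a··> s12
  s11 = 0 | 0 → (no moves)
  s12 = (0 + 0) | 0 → (no moves)
Q's transition system — 13 states:
  t0 = a.((c.0 + a.0 + c.(0 + 0)) | (b.a.0 + a.(0 + 0))) → ··a··> t1
  t1 = (c.0 + a.0 + c.(0 + 0)) | (b.a.0 + a.(0 + 0)) → ··a··> t2, ··a··> t3, ··b··> t4, ··c··> t3, ··c··> t5
  t2 = (c.0 + a.0 + c.(0 + 0)) | (0 + 0) → ··a··> t6, ··c··> t6, ··c··> t7
  t3 = 0 | (b.a.0 + a.(0 + 0)) → ··a··> t6, ··b··> t8
  t4 = (c.0 + a.0 + c.(0 + 0)) | a.0 → ··a··> t8, ··a··> t9, ··c··> t10, ··c··> t8
  t5 = (0 + 0) | (b.a.0 + a.(0 + 0)) → ··a··> t7, ··b··> t10
  t6 = 0 | (0 + 0) → (no moves)
  t7 = (0 + 0) | (0 + 0) → (no moves)
  t8 = 0 | a.0 → ··a··> t11
  t9 = (c.0 + a.0 + c.(0 + 0)) | 0 → ··a··> t11, ··c··> t11, ··c··> t12
  t10 = (0 + 0) | a.0 → ··a··> t12
  t11 = 0 | 0 → (no moves)
  t12 = (0 + 0) | 0 → (no moves)
Bisimilarity quotient blocks:
  B0 = {s0, t0}
  B1 = {s1, t1}
  B2 = {s3, s5, t3, t5}
  B3 = {s10, s8, t10, t8}
  B4 = {s11, s12, s6, s7, t11, t12, t6, t7}
  B5 = {s4, t4}
  B6 = {s2, s9, t2, t9}
s0 ∈ B0, t0 ∈ B0 → same block
Bisimilar ⇒ trace-equivalent.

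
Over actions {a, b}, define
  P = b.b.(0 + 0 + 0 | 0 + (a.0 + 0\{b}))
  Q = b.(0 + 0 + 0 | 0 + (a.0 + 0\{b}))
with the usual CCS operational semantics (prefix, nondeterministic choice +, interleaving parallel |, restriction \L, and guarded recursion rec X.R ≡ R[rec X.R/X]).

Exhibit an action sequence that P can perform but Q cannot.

bb

Reachable graph of P (4 states):
  u0 = b.b.(0 + 0 + 0 | 0 + (a.0 + 0\{b})) has moves --b--▸ u1
  u1 = b.(0 + 0 + 0 | 0 + (a.0 + 0\{b})) has moves --b--▸ u2
  u2 = 0 + 0 + 0 | 0 + (a.0 + 0\{b}) has moves --a--▸ u3
  u3 = 0 has moves ·
Reachable graph of Q (3 states):
  v0 = b.(0 + 0 + 0 | 0 + (a.0 + 0\{b})) has moves --b--▸ v1
  v1 = 0 + 0 + 0 | 0 + (a.0 + 0\{b}) has moves --a--▸ v2
  v2 = 0 has moves ·
Run σ = ⟨bb⟩ on P: start {u0}
  step 1 (b): {u1}
  step 2 (b): {u2}
  ✓ P
Run σ = ⟨bb⟩ on Q: start {v0}
  step 1 (b): {v1}
  step 2 (b): ∅  — Q cannot continue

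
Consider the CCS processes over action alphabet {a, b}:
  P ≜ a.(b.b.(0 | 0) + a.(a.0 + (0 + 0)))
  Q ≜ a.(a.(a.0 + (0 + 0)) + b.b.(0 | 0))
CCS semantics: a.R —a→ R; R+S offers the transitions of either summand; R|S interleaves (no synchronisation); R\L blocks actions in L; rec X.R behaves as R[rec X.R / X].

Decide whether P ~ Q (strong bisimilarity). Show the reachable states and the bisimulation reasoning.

YES

LTS(P): 6 reachable states
  p0 = a.(b.b.(0 | 0) + a.(a.0 + (0 + 0))) ⊢ --a--▸ p1
  p1 = b.b.(0 | 0) + a.(a.0 + (0 + 0)) ⊢ --a--▸ p2, --b--▸ p3
  p2 = a.0 + (0 + 0) ⊢ --a--▸ p4
  p3 = b.(0 | 0) ⊢ --b--▸ p5
  p4 = 0 ⊢ deadlocked
  p5 = 0 | 0 ⊢ deadlocked
LTS(Q): 6 reachable states
  q0 = a.(a.(a.0 + (0 + 0)) + b.b.(0 | 0)) ⊢ --a--▸ q1
  q1 = a.(a.0 + (0 + 0)) + b.b.(0 | 0) ⊢ --a--▸ q2, --b--▸ q3
  q2 = a.0 + (0 + 0) ⊢ --a--▸ q4
  q3 = b.(0 | 0) ⊢ --b--▸ q5
  q4 = 0 ⊢ deadlocked
  q5 = 0 | 0 ⊢ deadlocked
Partition-refinement fixed point:
  B0 = {p0, q0}
  B1 = {p1, q1}
  B2 = {p3, q3}
  B3 = {p4, p5, q4, q5}
  B4 = {p2, q2}
p0 ∈ B0, q0 ∈ B0 → same block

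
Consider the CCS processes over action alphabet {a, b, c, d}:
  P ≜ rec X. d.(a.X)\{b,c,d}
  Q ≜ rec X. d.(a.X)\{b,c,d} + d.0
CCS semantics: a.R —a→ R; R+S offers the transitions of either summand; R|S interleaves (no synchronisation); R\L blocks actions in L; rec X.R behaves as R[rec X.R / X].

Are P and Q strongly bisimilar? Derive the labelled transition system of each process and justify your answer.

P ≁ Q

LTS(P): 3 reachable states
  p0 = rec X. d.(a.X)\{b,c,d} | -d-> p1
  p1 = (a.(rec X. d.(a.X)\{b,c,d}))\{b,c,d} | -a-> p2
  p2 = (rec X. d.(a.X)\{b,c,d})\{b,c,d} | deadlocked
LTS(Q): 4 reachable states
  q0 = rec X. d.(a.X)\{b,c,d} + d.0 | -d-> q1, -d-> q2
  q1 = (a.(rec X. d.(a.X)\{b,c,d} + d.0))\{b,c,d} | -a-> q3
  q2 = 0 | deadlocked
  q3 = (rec X. d.(a.X)\{b,c,d} + d.0)\{b,c,d} | deadlocked
Coarsest stable partition (strong bisimilarity classes):
  B0 = {p0}
  B1 = {p1, q1}
  B2 = {p2, q2, q3}
  B3 = {q0}
p0 ∈ B0, q0 ∈ B3 → different blocks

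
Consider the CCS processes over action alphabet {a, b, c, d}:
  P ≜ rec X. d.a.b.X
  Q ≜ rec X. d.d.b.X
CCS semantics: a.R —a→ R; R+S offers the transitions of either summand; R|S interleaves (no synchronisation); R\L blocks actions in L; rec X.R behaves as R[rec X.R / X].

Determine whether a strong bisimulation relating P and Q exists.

P's transition system — 3 states:
  u0 = rec X. d.a.b.X :: —d→ u1
  u1 = a.b.(rec X. d.a.b.X) :: —a→ u2
  u2 = b.(rec X. d.a.b.X) :: —b→ u0
Q's transition system — 3 states:
  v0 = rec X. d.d.b.X :: —d→ v1
  v1 = d.b.(rec X. d.d.b.X) :: —d→ v2
  v2 = b.(rec X. d.d.b.X) :: —b→ v0
Coarsest stable partition (strong bisimilarity classes):
  B0 = {u0}
  B1 = {u1}
  B2 = {u2}
  B3 = {v0}
  B4 = {v1}
  B5 = {v2}
u0 ∈ B0, v0 ∈ B3 → different blocks

P ≁ Q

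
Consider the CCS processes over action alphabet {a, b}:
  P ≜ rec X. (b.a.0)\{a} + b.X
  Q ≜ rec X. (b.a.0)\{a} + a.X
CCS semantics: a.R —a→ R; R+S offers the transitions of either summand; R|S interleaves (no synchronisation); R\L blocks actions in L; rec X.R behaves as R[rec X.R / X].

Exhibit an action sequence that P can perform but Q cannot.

Reachable graph of P (2 states):
  m0 = rec X. (b.a.0)\{a} + b.X ⊢ —b→ m0, —b→ m1
  m1 = (a.0)\{a} ⊢ ·
Reachable graph of Q (2 states):
  n0 = rec X. (b.a.0)\{a} + a.X ⊢ —a→ n0, —b→ n1
  n1 = (a.0)\{a} ⊢ ·
Run σ = ⟨bb⟩ on P: start {m0}
  step 1 (b): {m0, m1}
  step 2 (b): {m0, m1}
  ✓ P
Run σ = ⟨bb⟩ on Q: start {n0}
  step 1 (b): {n1}
  step 2 (b): ∅ (Q stuck)

bb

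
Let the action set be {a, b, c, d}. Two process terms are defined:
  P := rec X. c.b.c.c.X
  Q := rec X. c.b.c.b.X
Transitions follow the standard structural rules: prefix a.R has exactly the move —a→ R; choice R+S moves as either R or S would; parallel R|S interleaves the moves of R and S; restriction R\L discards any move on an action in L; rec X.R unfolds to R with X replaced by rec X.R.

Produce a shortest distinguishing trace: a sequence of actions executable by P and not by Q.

cbcc

P's transition system — 4 states:
  m0 = rec X. c.b.c.c.X | -c-> m1
  m1 = b.c.c.(rec X. c.b.c.c.X) | -b-> m2
  m2 = c.c.(rec X. c.b.c.c.X) | -c-> m3
  m3 = c.(rec X. c.b.c.c.X) | -c-> m0
Q's transition system — 4 states:
  n0 = rec X. c.b.c.b.X | -c-> n1
  n1 = b.c.b.(rec X. c.b.c.b.X) | -b-> n2
  n2 = c.b.(rec X. c.b.c.b.X) | -c-> n3
  n3 = b.(rec X. c.b.c.b.X) | -b-> n0
Executing cbcc from P (initial set {m0}):
  after c @ step 1: {m1}
  after b @ step 2: {m2}
  after c @ step 3: {m3}
  after c @ step 4: {m0}
  P completes σ.
Executing cbcc from Q (initial set {n0}):
  after c @ step 1: {n1}
  after b @ step 2: {n2}
  after c @ step 3: {n3}
  after c @ step 4: ∅ (Q stuck)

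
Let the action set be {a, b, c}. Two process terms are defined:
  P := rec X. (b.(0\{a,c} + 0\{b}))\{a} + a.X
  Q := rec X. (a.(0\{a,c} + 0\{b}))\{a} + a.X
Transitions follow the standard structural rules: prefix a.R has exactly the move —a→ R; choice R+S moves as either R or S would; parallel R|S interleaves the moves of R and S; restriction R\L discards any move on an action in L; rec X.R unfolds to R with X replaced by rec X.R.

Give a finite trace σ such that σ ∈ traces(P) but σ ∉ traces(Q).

b

LTS(P): 2 reachable states
  u0 = rec X. (b.(0\{a,c} + 0\{b}))\{a} + a.X has moves ··a··> u0, ··b··> u1
  u1 = (0\{a,c} + 0\{b})\{a} has moves deadlocked
LTS(Q): 1 reachable states
  v0 = rec X. (a.(0\{a,c} + 0\{b}))\{a} + a.X has moves ··a··> v0
Executing b from P (initial set {u0}):
  step 1 (b): {u1}
  ✓ P
Executing b from Q (initial set {v0}):
  step 1 (b): ∅ (Q stuck)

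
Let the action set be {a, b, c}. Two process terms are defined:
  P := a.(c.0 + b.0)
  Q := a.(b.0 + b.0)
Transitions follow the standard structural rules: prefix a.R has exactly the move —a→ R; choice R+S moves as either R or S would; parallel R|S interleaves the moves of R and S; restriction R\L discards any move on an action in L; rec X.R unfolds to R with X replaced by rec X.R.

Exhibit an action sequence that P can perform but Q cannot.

ac

Reachable graph of P (3 states):
  s0 = a.(c.0 + b.0) :: —a→ s1
  s1 = c.0 + b.0 :: —b→ s2, —c→ s2
  s2 = 0 :: ·
Reachable graph of Q (3 states):
  t0 = a.(b.0 + b.0) :: —a→ t1
  t1 = b.0 + b.0 :: —b→ t2
  t2 = 0 :: ·
Run σ = ⟨ac⟩ on P: start {s0}
  after a @ step 1: {s1}
  after c @ step 2: {s2}
  — P admits the full trace.
Run σ = ⟨ac⟩ on Q: start {t0}
  after a @ step 1: {t1}
  after c @ step 2: ∅  — Q cannot continue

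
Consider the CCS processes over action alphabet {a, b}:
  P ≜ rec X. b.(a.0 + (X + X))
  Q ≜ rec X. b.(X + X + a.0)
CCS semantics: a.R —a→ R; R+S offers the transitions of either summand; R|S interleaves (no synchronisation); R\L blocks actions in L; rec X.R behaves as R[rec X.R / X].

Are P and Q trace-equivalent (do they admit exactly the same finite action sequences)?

trace-equivalent

P's transition system — 3 states:
  s0 = rec X. b.(a.0 + (X + X)) ⊢ --b--▸ s1
  s1 = a.0 + ((rec X. b.(a.0 + (X + X))) + (rec X. b.(a.0 + (X + X)))) ⊢ --a--▸ s2, --b--▸ s1
  s2 = 0 ⊢ stopped
Q's transition system — 3 states:
  t0 = rec X. b.(X + X + a.0) ⊢ --b--▸ t1
  t1 = (rec X. b.(X + X + a.0)) + (rec X. b.(X + X + a.0)) + a.0 ⊢ --a--▸ t2, --b--▸ t1
  t2 = 0 ⊢ stopped
Bisimilarity quotient blocks:
  B0 = {s0, t0}
  B1 = {s1, t1}
  B2 = {s2, t2}
s0 ∈ B0, t0 ∈ B0 → same block
Bisimilar ⇒ trace-equivalent.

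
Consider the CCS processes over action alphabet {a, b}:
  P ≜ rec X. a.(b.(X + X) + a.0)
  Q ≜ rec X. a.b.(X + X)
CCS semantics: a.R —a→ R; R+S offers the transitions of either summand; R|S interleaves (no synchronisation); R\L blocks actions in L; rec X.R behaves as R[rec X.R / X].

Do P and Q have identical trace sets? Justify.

P's transition system — 4 states:
  u0 = rec X. a.(b.(X + X) + a.0) → ··a··> u1
  u1 = b.((rec X. a.(b.(X + X) + a.0)) + (rec X. a.(b.(X + X) + a.0))) + a.0 → ··a··> u2, ··b··> u3
  u2 = 0 → ·
  u3 = (rec X. a.(b.(X + X) + a.0)) + (rec X. a.(b.(X + X) + a.0)) → ··a··> u1
Q's transition system — 3 states:
  v0 = rec X. a.b.(X + X) → ··a··> v1
  v1 = b.((rec X. a.b.(X + X)) + (rec X. a.b.(X + X))) → ··b··> v2
  v2 = (rec X. a.b.(X + X)) + (rec X. a.b.(X + X)) → ··a··> v1
Trace ⟨aa⟩ through P, begin at {u0}:
  after a @ step 1: {u1}
  after a @ step 2: {u2}
  P completes σ.
Trace ⟨aa⟩ through Q, begin at {v0}:
  after a @ step 1: {v1}
  after a @ step 2: ∅  — Q cannot continue

traces(P) ≠ traces(Q) — witness ⟨aa⟩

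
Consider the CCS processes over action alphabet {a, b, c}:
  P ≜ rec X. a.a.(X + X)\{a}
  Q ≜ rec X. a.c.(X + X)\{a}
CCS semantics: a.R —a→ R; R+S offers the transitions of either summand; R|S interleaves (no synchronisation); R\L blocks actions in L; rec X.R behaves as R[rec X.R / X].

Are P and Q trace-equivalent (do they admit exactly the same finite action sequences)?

LTS(P): 3 reachable states
  u0 = rec X. a.a.(X + X)\{a} :: —a→ u1
  u1 = a.((rec X. a.a.(X + X)\{a}) + (rec X. a.a.(X + X)\{a}))\{a} :: —a→ u2
  u2 = ((rec X. a.a.(X + X)\{a}) + (rec X. a.a.(X + X)\{a}))\{a} :: stopped
LTS(Q): 3 reachable states
  v0 = rec X. a.c.(X + X)\{a} :: —a→ v1
  v1 = c.((rec X. a.c.(X + X)\{a}) + (rec X. a.c.(X + X)\{a}))\{a} :: —c→ v2
  v2 = ((rec X. a.c.(X + X)\{a}) + (rec X. a.c.(X + X)\{a}))\{a} :: stopped
Executing aa from P (initial set {u0}):
  step 1 (a): {u1}
  step 2 (a): {u2}
  P completes σ.
Executing aa from Q (initial set {v0}):
  step 1 (a): {v1}
  step 2 (a): ∅ (Q stuck)

NO — witness ⟨aa⟩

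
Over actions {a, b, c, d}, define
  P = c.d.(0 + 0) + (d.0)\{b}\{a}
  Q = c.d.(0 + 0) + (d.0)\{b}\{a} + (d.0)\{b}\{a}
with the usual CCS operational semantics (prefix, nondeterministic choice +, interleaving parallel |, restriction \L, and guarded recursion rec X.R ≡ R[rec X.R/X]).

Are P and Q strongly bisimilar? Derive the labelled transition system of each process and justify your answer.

bisimilar

Reachable graph of P (4 states):
  m0 = c.d.(0 + 0) + (d.0)\{b}\{a} | =c=> m1, =d=> m2
  m1 = d.(0 + 0) | =d=> m3
  m2 = 0\{b}\{a} | stopped
  m3 = 0 + 0 | stopped
Reachable graph of Q (4 states):
  n0 = c.d.(0 + 0) + (d.0)\{b}\{a} + (d.0)\{b}\{a} | =c=> n1, =d=> n2
  n1 = d.(0 + 0) | =d=> n3
  n2 = 0\{b}\{a} | stopped
  n3 = 0 + 0 | stopped
Bisimilarity quotient blocks:
  B0 = {m0, n0}
  B1 = {m1, n1}
  B2 = {m2, m3, n2, n3}
m0 ∈ B0, n0 ∈ B0 → same block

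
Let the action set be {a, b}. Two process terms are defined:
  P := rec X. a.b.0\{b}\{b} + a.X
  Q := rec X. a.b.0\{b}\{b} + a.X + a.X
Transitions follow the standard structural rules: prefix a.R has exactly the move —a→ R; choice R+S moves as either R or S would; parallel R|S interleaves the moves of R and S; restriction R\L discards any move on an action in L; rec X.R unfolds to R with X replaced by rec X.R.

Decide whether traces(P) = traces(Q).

P's transition system — 3 states:
  s0 = rec X. a.b.0\{b}\{b} + a.X → ··a··> s0, ··a··> s1
  s1 = b.0\{b}\{b} → ··b··> s2
  s2 = 0\{b}\{b} → ·
Q's transition system — 3 states:
  t0 = rec X. a.b.0\{b}\{b} + a.X + a.X → ··a··> t0, ··a··> t1
  t1 = b.0\{b}\{b} → ··b··> t2
  t2 = 0\{b}\{b} → ·
Partition-refinement fixed point:
  B0 = {s0, t0}
  B1 = {s1, t1}
  B2 = {s2, t2}
s0 ∈ B0, t0 ∈ B0 → same block
Bisimilar ⇒ trace-equivalent.

traces(P) = traces(Q)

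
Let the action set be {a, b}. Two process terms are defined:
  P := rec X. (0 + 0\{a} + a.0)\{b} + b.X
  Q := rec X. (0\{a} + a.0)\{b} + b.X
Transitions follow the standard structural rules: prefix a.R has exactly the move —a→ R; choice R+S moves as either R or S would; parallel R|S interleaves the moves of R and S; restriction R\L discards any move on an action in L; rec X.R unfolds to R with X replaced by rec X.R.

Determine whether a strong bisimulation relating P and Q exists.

P ~ Q

Reachable graph of P (2 states):
  u0 = rec X. (0 + 0\{a} + a.0)\{b} + b.X → =a=> u1, =b=> u0
  u1 = 0\{b} → stopped
Reachable graph of Q (2 states):
  v0 = rec X. (0\{a} + a.0)\{b} + b.X → =a=> v1, =b=> v0
  v1 = 0\{b} → stopped
Bisimilarity quotient blocks:
  B0 = {u0, v0}
  B1 = {u1, v1}
u0 ∈ B0, v0 ∈ B0 → same block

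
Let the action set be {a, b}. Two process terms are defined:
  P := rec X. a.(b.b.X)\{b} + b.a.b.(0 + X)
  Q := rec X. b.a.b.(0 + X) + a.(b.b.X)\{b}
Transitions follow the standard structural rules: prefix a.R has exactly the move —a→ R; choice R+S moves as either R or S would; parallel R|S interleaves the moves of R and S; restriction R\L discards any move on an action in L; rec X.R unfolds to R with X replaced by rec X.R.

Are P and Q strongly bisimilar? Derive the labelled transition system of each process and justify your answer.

P ~ Q

LTS(P): 5 reachable states
  m0 = rec X. a.(b.b.X)\{b} + b.a.b.(0 + X) :: --a--▸ m1, --b--▸ m2
  m1 = (b.b.(rec X. a.(b.b.X)\{b} + b.a.b.(0 + X)))\{b} :: ·
  m2 = a.b.(0 + (rec X. a.(b.b.X)\{b} + b.a.b.(0 + X))) :: --a--▸ m3
  m3 = b.(0 + (rec X. a.(b.b.X)\{b} + b.a.b.(0 + X))) :: --b--▸ m4
  m4 = 0 + (rec X. a.(b.b.X)\{b} + b.a.b.(0 + X)) :: --a--▸ m1, --b--▸ m2
LTS(Q): 5 reachable states
  n0 = rec X. b.a.b.(0 + X) + a.(b.b.X)\{b} :: --a--▸ n1, --b--▸ n2
  n1 = (b.b.(rec X. b.a.b.(0 + X) + a.(b.b.X)\{b}))\{b} :: ·
  n2 = a.b.(0 + (rec X. b.a.b.(0 + X) + a.(b.b.X)\{b})) :: --a--▸ n3
  n3 = b.(0 + (rec X. b.a.b.(0 + X) + a.(b.b.X)\{b})) :: --b--▸ n4
  n4 = 0 + (rec X. b.a.b.(0 + X) + a.(b.b.X)\{b}) :: --a--▸ n1, --b--▸ n2
Coarsest stable partition (strong bisimilarity classes):
  B0 = {m0, m4, n0, n4}
  B1 = {m1, n1}
  B2 = {m2, n2}
  B3 = {m3, n3}
m0 ∈ B0, n0 ∈ B0 → same block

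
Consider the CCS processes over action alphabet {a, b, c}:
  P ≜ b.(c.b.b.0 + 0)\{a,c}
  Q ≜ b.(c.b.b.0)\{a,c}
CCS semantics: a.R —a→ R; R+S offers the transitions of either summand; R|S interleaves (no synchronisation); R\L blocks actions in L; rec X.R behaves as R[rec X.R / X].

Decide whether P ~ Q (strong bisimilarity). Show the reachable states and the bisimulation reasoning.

Reachable graph of P (2 states):
  p0 = b.(c.b.b.0 + 0)\{a,c} → ··b··> p1
  p1 = (c.b.b.0 + 0)\{a,c} → deadlocked
Reachable graph of Q (2 states):
  q0 = b.(c.b.b.0)\{a,c} → ··b··> q1
  q1 = (c.b.b.0)\{a,c} → deadlocked
Partition-refinement fixed point:
  B0 = {p0, q0}
  B1 = {p1, q1}
p0 ∈ B0, q0 ∈ B0 → same block

bisimilar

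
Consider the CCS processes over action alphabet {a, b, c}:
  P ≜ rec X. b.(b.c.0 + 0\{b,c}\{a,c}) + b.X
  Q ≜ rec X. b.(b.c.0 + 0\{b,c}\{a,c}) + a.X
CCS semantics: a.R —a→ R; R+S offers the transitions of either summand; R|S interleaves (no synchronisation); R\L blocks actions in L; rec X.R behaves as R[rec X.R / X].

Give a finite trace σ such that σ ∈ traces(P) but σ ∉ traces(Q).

P's transition system — 4 states:
  s0 = rec X. b.(b.c.0 + 0\{b,c}\{a,c}) + b.X ⊢ ··b··> s0, ··b··> s1
  s1 = b.c.0 + 0\{b,c}\{a,c} ⊢ ··b··> s2
  s2 = c.0 ⊢ ··c··> s3
  s3 = 0 ⊢ deadlocked
Q's transition system — 4 states:
  t0 = rec X. b.(b.c.0 + 0\{b,c}\{a,c}) + a.X ⊢ ··a··> t0, ··b··> t1
  t1 = b.c.0 + 0\{b,c}\{a,c} ⊢ ··b··> t2
  t2 = c.0 ⊢ ··c··> t3
  t3 = 0 ⊢ deadlocked
Trace ⟨bbb⟩ through P, begin at {s0}:
  after b @ step 1: {s0, s1}
  after b @ step 2: {s0, s1, s2}
  after b @ step 3: {s0, s1, s2}
  ✓ P
Trace ⟨bbb⟩ through Q, begin at {t0}:
  after b @ step 1: {t1}
  after b @ step 2: {t2}
  after b @ step 3: ∅  — Q cannot continue

bbb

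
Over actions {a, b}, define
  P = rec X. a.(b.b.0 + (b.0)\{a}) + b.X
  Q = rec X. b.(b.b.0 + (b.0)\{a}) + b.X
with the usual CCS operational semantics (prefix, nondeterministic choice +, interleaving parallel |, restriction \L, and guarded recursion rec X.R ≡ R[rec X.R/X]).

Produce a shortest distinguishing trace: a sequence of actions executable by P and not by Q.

a

P's transition system — 5 states:
  p0 = rec X. a.(b.b.0 + (b.0)\{a}) + b.X ⊢ =a=> p1, =b=> p0
  p1 = b.b.0 + (b.0)\{a} ⊢ =b=> p2, =b=> p3
  p2 = 0\{a} ⊢ ·
  p3 = b.0 ⊢ =b=> p4
  p4 = 0 ⊢ ·
Q's transition system — 5 states:
  q0 = rec X. b.(b.b.0 + (b.0)\{a}) + b.X ⊢ =b=> q0, =b=> q1
  q1 = b.b.0 + (b.0)\{a} ⊢ =b=> q2, =b=> q3
  q2 = 0\{a} ⊢ ·
  q3 = b.0 ⊢ =b=> q4
  q4 = 0 ⊢ ·
Trace ⟨a⟩ through P, begin at {p0}:
  step 1 (a): {p1}
  — P admits the full trace.
Trace ⟨a⟩ through Q, begin at {q0}:
  step 1 (a): ∅ (Q stuck)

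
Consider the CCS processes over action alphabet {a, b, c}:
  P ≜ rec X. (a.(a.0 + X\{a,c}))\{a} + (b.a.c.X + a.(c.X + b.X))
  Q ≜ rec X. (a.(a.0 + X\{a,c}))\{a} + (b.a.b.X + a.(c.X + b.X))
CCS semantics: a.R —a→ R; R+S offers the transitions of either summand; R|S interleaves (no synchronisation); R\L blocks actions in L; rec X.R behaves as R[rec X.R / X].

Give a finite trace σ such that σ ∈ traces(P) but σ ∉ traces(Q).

bac

P's transition system — 4 states:
  u0 = rec X. (a.(a.0 + X\{a,c}))\{a} + (b.a.c.X + a.(c.X + b.X)) ⊢ ··a··> u1, ··b··> u2
  u1 = c.(rec X. (a.(a.0 + X\{a,c}))\{a} + (b.a.c.X + a.(c.X + b.X))) + b.(rec X. (a.(a.0 + X\{a,c}))\{a} + (b.a.c.X + a.(c.X + b.X))) ⊢ ··b··> u0, ··c··> u0
  u2 = a.c.(rec X. (a.(a.0 + X\{a,c}))\{a} + (b.a.c.X + a.(c.X + b.X))) ⊢ ··a··> u3
  u3 = c.(rec X. (a.(a.0 + X\{a,c}))\{a} + (b.a.c.X + a.(c.X + b.X))) ⊢ ··c··> u0
Q's transition system — 4 states:
  v0 = rec X. (a.(a.0 + X\{a,c}))\{a} + (b.a.b.X + a.(c.X + b.X)) ⊢ ··a··> v1, ··b··> v2
  v1 = c.(rec X. (a.(a.0 + X\{a,c}))\{a} + (b.a.b.X + a.(c.X + b.X))) + b.(rec X. (a.(a.0 + X\{a,c}))\{a} + (b.a.b.X + a.(c.X + b.X))) ⊢ ··b··> v0, ··c··> v0
  v2 = a.b.(rec X. (a.(a.0 + X\{a,c}))\{a} + (b.a.b.X + a.(c.X + b.X))) ⊢ ··a··> v3
  v3 = b.(rec X. (a.(a.0 + X\{a,c}))\{a} + (b.a.b.X + a.(c.X + b.X))) ⊢ ··b··> v0
Executing bac from P (initial set {u0}):
  after b @ step 1: {u2}
  after a @ step 2: {u3}
  after c @ step 3: {u0}
  — P admits the full trace.
Executing bac from Q (initial set {v0}):
  after b @ step 1: {v2}
  after a @ step 2: {v3}
  after c @ step 3: ∅ (Q stuck)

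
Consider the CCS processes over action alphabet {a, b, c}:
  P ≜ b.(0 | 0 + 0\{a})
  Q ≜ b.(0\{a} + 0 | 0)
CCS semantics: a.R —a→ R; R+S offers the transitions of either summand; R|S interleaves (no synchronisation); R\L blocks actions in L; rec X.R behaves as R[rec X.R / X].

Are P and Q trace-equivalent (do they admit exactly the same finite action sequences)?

Reachable graph of P (2 states):
  p0 = b.(0 | 0 + 0\{a}) :: —b→ p1
  p1 = 0 | 0 + 0\{a} :: (no moves)
Reachable graph of Q (2 states):
  q0 = b.(0\{a} + 0 | 0) :: —b→ q1
  q1 = 0\{a} + 0 | 0 :: (no moves)
Coarsest stable partition (strong bisimilarity classes):
  B0 = {p0, q0}
  B1 = {p1, q1}
p0 ∈ B0, q0 ∈ B0 → same block
Bisimilar ⇒ trace-equivalent.

trace-equivalent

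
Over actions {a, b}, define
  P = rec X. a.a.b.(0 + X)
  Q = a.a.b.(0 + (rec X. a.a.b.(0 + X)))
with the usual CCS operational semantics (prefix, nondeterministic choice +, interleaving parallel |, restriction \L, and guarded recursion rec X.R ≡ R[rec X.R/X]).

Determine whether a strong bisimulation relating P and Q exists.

LTS(P): 4 reachable states
  m0 = rec X. a.a.b.(0 + X) | -a-> m1
  m1 = a.b.(0 + (rec X. a.a.b.(0 + X))) | -a-> m2
  m2 = b.(0 + (rec X. a.a.b.(0 + X))) | -b-> m3
  m3 = 0 + (rec X. a.a.b.(0 + X)) | -a-> m1
LTS(Q): 4 reachable states
  n0 = a.a.b.(0 + (rec X. a.a.b.(0 + X))) | -a-> n1
  n1 = a.b.(0 + (rec X. a.a.b.(0 + X))) | -a-> n2
  n2 = b.(0 + (rec X. a.a.b.(0 + X))) | -b-> n3
  n3 = 0 + (rec X. a.a.b.(0 + X)) | -a-> n1
Coarsest stable partition (strong bisimilarity classes):
  B0 = {m0, m3, n0, n3}
  B1 = {m1, n1}
  B2 = {m2, n2}
m0 ∈ B0, n0 ∈ B0 → same block

YES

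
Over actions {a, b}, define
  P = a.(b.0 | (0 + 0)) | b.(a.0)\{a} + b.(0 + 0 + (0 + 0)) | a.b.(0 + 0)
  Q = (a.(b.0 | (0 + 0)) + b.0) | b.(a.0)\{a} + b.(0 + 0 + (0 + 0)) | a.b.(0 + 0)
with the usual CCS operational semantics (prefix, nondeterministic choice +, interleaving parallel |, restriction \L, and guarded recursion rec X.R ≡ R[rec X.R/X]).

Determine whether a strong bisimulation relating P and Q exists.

P's transition system — 11 states:
  s0 = a.(b.0 | (0 + 0)) | b.(a.0)\{a} + b.(0 + 0 + (0 + 0)) | a.b.(0 + 0) has moves =a=> s1, =a=> s2, =b=> s3, =b=> s4
  s1 = b.(0 + 0 + (0 + 0)) | b.(0 + 0) has moves =b=> s5, =b=> s6
  s2 = b.0 | (0 + 0) | b.(a.0)\{a} has moves =b=> s7, =b=> s8
  s3 = (0 + 0 + (0 + 0)) | a.b.(0 + 0) has moves =a=> s5
  s4 = a.(b.0 | (0 + 0)) | (a.0)\{a} has moves =a=> s8
  s5 = (0 + 0 + (0 + 0)) | b.(0 + 0) has moves =b=> s9
  s6 = b.(0 + 0 + (0 + 0)) | (0 + 0) has moves =b=> s9
  s7 = 0 | (0 + 0) | b.(a.0)\{a} has moves =b=> s10
  s8 = b.0 | (0 + 0) | (a.0)\{a} has moves =b=> s10
  s9 = (0 + 0 + (0 + 0)) | (0 + 0) has moves deadlocked
  s10 = 0 | (0 + 0) | (a.0)\{a} has moves deadlocked
Q's transition system — 13 states:
  t0 = (a.(b.0 | (0 + 0)) + b.0) | b.(a.0)\{a} + b.(0 + 0 + (0 + 0)) | a.b.(0 + 0) has moves =a=> t1, =a=> t2, =b=> t3, =b=> t4, =b=> t5
  t1 = b.(0 + 0 + (0 + 0)) | b.(0 + 0) has moves =b=> t6, =b=> t7
  t2 = b.0 | (0 + 0) | b.(a.0)\{a} has moves =b=> t8, =b=> t9
  t3 = (0 + 0 + (0 + 0)) | a.b.(0 + 0) has moves =a=> t6
  t4 = (a.(b.0 | (0 + 0)) + b.0) | (a.0)\{a} has moves =a=> t9, =b=> t10
  t5 = 0 | b.(a.0)\{a} has moves =b=> t10
  t6 = (0 + 0 + (0 + 0)) | b.(0 + 0) has moves =b=> t11
  t7 = b.(0 + 0 + (0 + 0)) | (0 + 0) has moves =b=> t11
  t8 = 0 | (0 + 0) | b.(a.0)\{a} has moves =b=> t12
  t9 = b.0 | (0 + 0) | (a.0)\{a} has moves =b=> t12
  t10 = 0 | (a.0)\{a} has moves deadlocked
  t11 = (0 + 0 + (0 + 0)) | (0 + 0) has moves deadlocked
  t12 = 0 | (0 + 0) | (a.0)\{a} has moves deadlocked
Coarsest stable partition (strong bisimilarity classes):
  B0 = {s0}
  B1 = {s1, s2, t1, t2}
  B2 = {s5, s6, s7, s8, t5, t6, t7, t8, t9}
  B3 = {s10, s9, t10, t11, t12}
  B4 = {s3, s4, t3}
  B5 = {t0}
  B6 = {t4}
s0 ∈ B0, t0 ∈ B5 → different blocks

NO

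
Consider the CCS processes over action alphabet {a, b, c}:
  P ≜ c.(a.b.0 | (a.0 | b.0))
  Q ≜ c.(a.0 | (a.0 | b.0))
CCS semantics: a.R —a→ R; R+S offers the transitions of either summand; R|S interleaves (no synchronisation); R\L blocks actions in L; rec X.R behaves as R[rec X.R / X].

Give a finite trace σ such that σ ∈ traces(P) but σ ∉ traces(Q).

cabb

P's transition system — 13 states:
  m0 = c.(a.b.0 | (a.0 | b.0)) ⊢ -c-> m1
  m1 = a.b.0 | (a.0 | b.0) ⊢ -a-> m2, -a-> m3, -b-> m4
  m2 = a.b.0 | (0 | b.0) ⊢ -a-> m5, -b-> m6
  m3 = b.0 | (a.0 | b.0) ⊢ -a-> m5, -b-> m7, -b-> m8
  m4 = a.b.0 | (a.0 | 0) ⊢ -a-> m6, -a-> m8
  m5 = b.0 | (0 | b.0) ⊢ -b-> m10, -b-> m9
  m6 = a.b.0 | (0 | 0) ⊢ -a-> m10
  m7 = 0 | (a.0 | b.0) ⊢ -a-> m9, -b-> m11
  m8 = b.0 | (a.0 | 0) ⊢ -a-> m10, -b-> m11
  m9 = 0 | (0 | b.0) ⊢ -b-> m12
  m10 = b.0 | (0 | 0) ⊢ -b-> m12
  m11 = 0 | (a.0 | 0) ⊢ -a-> m12
  m12 = 0 | (0 | 0) ⊢ stopped
Q's transition system — 9 states:
  n0 = c.(a.0 | (a.0 | b.0)) ⊢ -c-> n1
  n1 = a.0 | (a.0 | b.0) ⊢ -a-> n2, -a-> n3, -b-> n4
  n2 = 0 | (a.0 | b.0) ⊢ -a-> n5, -b-> n6
  n3 = a.0 | (0 | b.0) ⊢ -a-> n5, -b-> n7
  n4 = a.0 | (a.0 | 0) ⊢ -a-> n6, -a-> n7
  n5 = 0 | (0 | b.0) ⊢ -b-> n8
  n6 = 0 | (a.0 | 0) ⊢ -a-> n8
  n7 = a.0 | (0 | 0) ⊢ -a-> n8
  n8 = 0 | (0 | 0) ⊢ stopped
Executing cabb from P (initial set {m0}):
  step 1 (c): {m1}
  step 2 (a): {m2, m3}
  step 3 (b): {m6, m7, m8}
  step 4 (b): {m11}
  — P admits the full trace.
Executing cabb from Q (initial set {n0}):
  step 1 (c): {n1}
  step 2 (a): {n2, n3}
  step 3 (b): {n6, n7}
  step 4 (b): ∅ (Q stuck)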